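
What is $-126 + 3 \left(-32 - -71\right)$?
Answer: $-9$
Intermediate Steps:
$-126 + 3 \left(-32 - -71\right) = -126 + 3 \left(-32 + 71\right) = -126 + 3 \cdot 39 = -126 + 117 = -9$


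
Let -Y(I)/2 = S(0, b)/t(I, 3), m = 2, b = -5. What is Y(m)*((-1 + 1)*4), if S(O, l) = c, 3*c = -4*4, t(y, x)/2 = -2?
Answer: 0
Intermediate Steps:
t(y, x) = -4 (t(y, x) = 2*(-2) = -4)
c = -16/3 (c = (-4*4)/3 = (1/3)*(-16) = -16/3 ≈ -5.3333)
S(O, l) = -16/3
Y(I) = -8/3 (Y(I) = -(-32)/(3*(-4)) = -(-32)*(-1)/(3*4) = -2*4/3 = -8/3)
Y(m)*((-1 + 1)*4) = -8*(-1 + 1)*4/3 = -0*4 = -8/3*0 = 0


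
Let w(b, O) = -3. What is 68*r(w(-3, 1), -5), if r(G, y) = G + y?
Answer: -544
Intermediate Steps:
68*r(w(-3, 1), -5) = 68*(-3 - 5) = 68*(-8) = -544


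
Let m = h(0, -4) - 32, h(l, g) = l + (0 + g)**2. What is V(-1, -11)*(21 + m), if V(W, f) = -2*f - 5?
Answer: 85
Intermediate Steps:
V(W, f) = -5 - 2*f
h(l, g) = l + g**2
m = -16 (m = (0 + (-4)**2) - 32 = (0 + 16) - 32 = 16 - 32 = -16)
V(-1, -11)*(21 + m) = (-5 - 2*(-11))*(21 - 16) = (-5 + 22)*5 = 17*5 = 85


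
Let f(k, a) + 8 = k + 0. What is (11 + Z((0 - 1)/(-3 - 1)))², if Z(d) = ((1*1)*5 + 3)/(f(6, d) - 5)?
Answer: 4761/49 ≈ 97.163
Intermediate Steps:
f(k, a) = -8 + k (f(k, a) = -8 + (k + 0) = -8 + k)
Z(d) = -8/7 (Z(d) = ((1*1)*5 + 3)/((-8 + 6) - 5) = (1*5 + 3)/(-2 - 5) = (5 + 3)/(-7) = 8*(-⅐) = -8/7)
(11 + Z((0 - 1)/(-3 - 1)))² = (11 - 8/7)² = (69/7)² = 4761/49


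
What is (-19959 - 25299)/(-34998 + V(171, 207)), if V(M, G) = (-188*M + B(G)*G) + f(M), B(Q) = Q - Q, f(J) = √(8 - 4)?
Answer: 22629/33572 ≈ 0.67404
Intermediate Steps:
f(J) = 2 (f(J) = √4 = 2)
B(Q) = 0
V(M, G) = 2 - 188*M (V(M, G) = (-188*M + 0*G) + 2 = (-188*M + 0) + 2 = -188*M + 2 = 2 - 188*M)
(-19959 - 25299)/(-34998 + V(171, 207)) = (-19959 - 25299)/(-34998 + (2 - 188*171)) = -45258/(-34998 + (2 - 32148)) = -45258/(-34998 - 32146) = -45258/(-67144) = -45258*(-1/67144) = 22629/33572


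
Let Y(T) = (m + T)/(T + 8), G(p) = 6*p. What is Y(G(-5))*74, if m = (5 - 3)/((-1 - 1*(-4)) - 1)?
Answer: 1073/11 ≈ 97.545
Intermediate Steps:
m = 1 (m = 2/((-1 + 4) - 1) = 2/(3 - 1) = 2/2 = 2*(½) = 1)
Y(T) = (1 + T)/(8 + T) (Y(T) = (1 + T)/(T + 8) = (1 + T)/(8 + T))
Y(G(-5))*74 = ((1 + 6*(-5))/(8 + 6*(-5)))*74 = ((1 - 30)/(8 - 30))*74 = (-29/(-22))*74 = -1/22*(-29)*74 = (29/22)*74 = 1073/11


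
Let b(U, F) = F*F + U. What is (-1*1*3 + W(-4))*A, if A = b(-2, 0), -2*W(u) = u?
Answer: 2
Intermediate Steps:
W(u) = -u/2
b(U, F) = U + F² (b(U, F) = F² + U = U + F²)
A = -2 (A = -2 + 0² = -2 + 0 = -2)
(-1*1*3 + W(-4))*A = (-1*1*3 - ½*(-4))*(-2) = (-1*3 + 2)*(-2) = (-3 + 2)*(-2) = -1*(-2) = 2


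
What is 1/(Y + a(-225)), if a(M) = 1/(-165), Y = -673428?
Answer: -165/111115621 ≈ -1.4849e-6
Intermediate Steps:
a(M) = -1/165
1/(Y + a(-225)) = 1/(-673428 - 1/165) = 1/(-111115621/165) = -165/111115621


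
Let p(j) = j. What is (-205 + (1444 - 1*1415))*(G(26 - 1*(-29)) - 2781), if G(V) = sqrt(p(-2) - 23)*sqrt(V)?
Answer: 489456 - 880*I*sqrt(55) ≈ 4.8946e+5 - 6526.3*I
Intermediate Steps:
G(V) = 5*I*sqrt(V) (G(V) = sqrt(-2 - 23)*sqrt(V) = sqrt(-25)*sqrt(V) = (5*I)*sqrt(V) = 5*I*sqrt(V))
(-205 + (1444 - 1*1415))*(G(26 - 1*(-29)) - 2781) = (-205 + (1444 - 1*1415))*(5*I*sqrt(26 - 1*(-29)) - 2781) = (-205 + (1444 - 1415))*(5*I*sqrt(26 + 29) - 2781) = (-205 + 29)*(5*I*sqrt(55) - 2781) = -176*(-2781 + 5*I*sqrt(55)) = 489456 - 880*I*sqrt(55)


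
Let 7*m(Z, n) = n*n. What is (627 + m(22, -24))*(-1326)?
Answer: -6583590/7 ≈ -9.4051e+5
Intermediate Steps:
m(Z, n) = n**2/7 (m(Z, n) = (n*n)/7 = n**2/7)
(627 + m(22, -24))*(-1326) = (627 + (1/7)*(-24)**2)*(-1326) = (627 + (1/7)*576)*(-1326) = (627 + 576/7)*(-1326) = (4965/7)*(-1326) = -6583590/7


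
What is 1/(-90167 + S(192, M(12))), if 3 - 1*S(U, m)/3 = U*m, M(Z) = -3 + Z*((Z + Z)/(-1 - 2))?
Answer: -1/33134 ≈ -3.0180e-5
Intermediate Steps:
M(Z) = -3 - 2*Z**2/3 (M(Z) = -3 + Z*((2*Z)/(-3)) = -3 + Z*((2*Z)*(-1/3)) = -3 + Z*(-2*Z/3) = -3 - 2*Z**2/3)
S(U, m) = 9 - 3*U*m
1/(-90167 + S(192, M(12))) = 1/(-90167 + (9 - 3*192*(-3 - 2/3*12**2))) = 1/(-90167 + (9 - 3*192*(-3 - 2/3*144))) = 1/(-90167 + (9 - 3*192*(-3 - 96))) = 1/(-90167 + (9 - 3*192*(-99))) = 1/(-90167 + (9 + 57024)) = 1/(-90167 + 57033) = 1/(-33134) = -1/33134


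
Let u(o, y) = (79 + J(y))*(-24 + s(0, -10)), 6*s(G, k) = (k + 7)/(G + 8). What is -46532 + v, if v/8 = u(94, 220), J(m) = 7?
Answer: -63087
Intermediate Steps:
s(G, k) = (7 + k)/(6*(8 + G)) (s(G, k) = ((k + 7)/(G + 8))/6 = ((7 + k)/(8 + G))/6 = (7 + k)/(6*(8 + G)))
u(o, y) = -16555/8 (u(o, y) = (79 + 7)*(-24 + (7 - 10)/(6*(8 + 0))) = 86*(-24 + (1/6)*(-3)/8) = 86*(-24 + (1/6)*(1/8)*(-3)) = 86*(-24 - 1/16) = 86*(-385/16) = -16555/8)
v = -16555 (v = 8*(-16555/8) = -16555)
-46532 + v = -46532 - 16555 = -63087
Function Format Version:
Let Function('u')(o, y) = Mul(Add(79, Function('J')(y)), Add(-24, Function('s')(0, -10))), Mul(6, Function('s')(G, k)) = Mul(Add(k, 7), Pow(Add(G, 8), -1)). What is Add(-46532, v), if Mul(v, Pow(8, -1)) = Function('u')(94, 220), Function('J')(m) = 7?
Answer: -63087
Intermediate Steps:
Function('s')(G, k) = Mul(Rational(1, 6), Pow(Add(8, G), -1), Add(7, k)) (Function('s')(G, k) = Mul(Rational(1, 6), Mul(Add(k, 7), Pow(Add(G, 8), -1))) = Mul(Rational(1, 6), Mul(Add(7, k), Pow(Add(8, G), -1))) = Mul(Rational(1, 6), Mul(Pow(Add(8, G), -1), Add(7, k))) = Mul(Rational(1, 6), Pow(Add(8, G), -1), Add(7, k)))
Function('u')(o, y) = Rational(-16555, 8) (Function('u')(o, y) = Mul(Add(79, 7), Add(-24, Mul(Rational(1, 6), Pow(Add(8, 0), -1), Add(7, -10)))) = Mul(86, Add(-24, Mul(Rational(1, 6), Pow(8, -1), -3))) = Mul(86, Add(-24, Mul(Rational(1, 6), Rational(1, 8), -3))) = Mul(86, Add(-24, Rational(-1, 16))) = Mul(86, Rational(-385, 16)) = Rational(-16555, 8))
v = -16555 (v = Mul(8, Rational(-16555, 8)) = -16555)
Add(-46532, v) = Add(-46532, -16555) = -63087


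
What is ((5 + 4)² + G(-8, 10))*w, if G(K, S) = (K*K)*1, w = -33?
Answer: -4785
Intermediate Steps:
G(K, S) = K² (G(K, S) = K²*1 = K²)
((5 + 4)² + G(-8, 10))*w = ((5 + 4)² + (-8)²)*(-33) = (9² + 64)*(-33) = (81 + 64)*(-33) = 145*(-33) = -4785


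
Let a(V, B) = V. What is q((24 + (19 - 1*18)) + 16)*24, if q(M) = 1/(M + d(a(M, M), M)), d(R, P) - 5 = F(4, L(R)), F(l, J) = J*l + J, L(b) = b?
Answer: 24/251 ≈ 0.095618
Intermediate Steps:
F(l, J) = J + J*l
d(R, P) = 5 + 5*R (d(R, P) = 5 + R*(1 + 4) = 5 + R*5 = 5 + 5*R)
q(M) = 1/(5 + 6*M) (q(M) = 1/(M + (5 + 5*M)) = 1/(5 + 6*M))
q((24 + (19 - 1*18)) + 16)*24 = 24/(5 + 6*((24 + (19 - 1*18)) + 16)) = 24/(5 + 6*((24 + (19 - 18)) + 16)) = 24/(5 + 6*((24 + 1) + 16)) = 24/(5 + 6*(25 + 16)) = 24/(5 + 6*41) = 24/(5 + 246) = 24/251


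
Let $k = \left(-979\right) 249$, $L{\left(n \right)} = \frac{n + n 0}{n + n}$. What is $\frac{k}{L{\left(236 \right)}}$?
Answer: $-487542$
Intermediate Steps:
$L{\left(n \right)} = \frac{1}{2}$ ($L{\left(n \right)} = \frac{n + 0}{2 n} = n \frac{1}{2 n} = \frac{1}{2}$)
$k = -243771$
$\frac{k}{L{\left(236 \right)}} = - 243771 \frac{1}{\frac{1}{2}} = \left(-243771\right) 2 = -487542$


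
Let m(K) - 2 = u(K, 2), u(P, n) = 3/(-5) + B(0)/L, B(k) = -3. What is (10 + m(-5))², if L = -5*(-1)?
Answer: 2916/25 ≈ 116.64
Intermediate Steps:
L = 5
u(P, n) = -6/5 (u(P, n) = 3/(-5) - 3/5 = 3*(-⅕) - 3*⅕ = -⅗ - ⅗ = -6/5)
m(K) = ⅘ (m(K) = 2 - 6/5 = ⅘)
(10 + m(-5))² = (10 + ⅘)² = (54/5)² = 2916/25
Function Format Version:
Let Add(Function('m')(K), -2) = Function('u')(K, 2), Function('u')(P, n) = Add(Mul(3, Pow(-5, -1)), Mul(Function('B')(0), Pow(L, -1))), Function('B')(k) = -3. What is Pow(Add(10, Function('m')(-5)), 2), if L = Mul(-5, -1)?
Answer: Rational(2916, 25) ≈ 116.64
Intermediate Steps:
L = 5
Function('u')(P, n) = Rational(-6, 5) (Function('u')(P, n) = Add(Mul(3, Pow(-5, -1)), Mul(-3, Pow(5, -1))) = Add(Mul(3, Rational(-1, 5)), Mul(-3, Rational(1, 5))) = Add(Rational(-3, 5), Rational(-3, 5)) = Rational(-6, 5))
Function('m')(K) = Rational(4, 5) (Function('m')(K) = Add(2, Rational(-6, 5)) = Rational(4, 5))
Pow(Add(10, Function('m')(-5)), 2) = Pow(Add(10, Rational(4, 5)), 2) = Pow(Rational(54, 5), 2) = Rational(2916, 25)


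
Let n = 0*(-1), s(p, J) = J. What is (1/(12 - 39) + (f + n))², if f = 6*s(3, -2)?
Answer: 105625/729 ≈ 144.89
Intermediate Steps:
f = -12 (f = 6*(-2) = -12)
n = 0
(1/(12 - 39) + (f + n))² = (1/(12 - 39) + (-12 + 0))² = (1/(-27) - 12)² = (-1/27 - 12)² = (-325/27)² = 105625/729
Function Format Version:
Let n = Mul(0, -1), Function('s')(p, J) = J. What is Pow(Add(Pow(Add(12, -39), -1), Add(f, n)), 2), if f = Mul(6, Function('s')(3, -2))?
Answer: Rational(105625, 729) ≈ 144.89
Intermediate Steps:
f = -12 (f = Mul(6, -2) = -12)
n = 0
Pow(Add(Pow(Add(12, -39), -1), Add(f, n)), 2) = Pow(Add(Pow(Add(12, -39), -1), Add(-12, 0)), 2) = Pow(Add(Pow(-27, -1), -12), 2) = Pow(Add(Rational(-1, 27), -12), 2) = Pow(Rational(-325, 27), 2) = Rational(105625, 729)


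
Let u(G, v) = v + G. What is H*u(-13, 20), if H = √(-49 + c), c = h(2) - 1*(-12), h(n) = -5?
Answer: 7*I*√42 ≈ 45.365*I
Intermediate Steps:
u(G, v) = G + v
c = 7 (c = -5 - 1*(-12) = -5 + 12 = 7)
H = I*√42 (H = √(-49 + 7) = √(-42) = I*√42 ≈ 6.4807*I)
H*u(-13, 20) = (I*√42)*(-13 + 20) = (I*√42)*7 = 7*I*√42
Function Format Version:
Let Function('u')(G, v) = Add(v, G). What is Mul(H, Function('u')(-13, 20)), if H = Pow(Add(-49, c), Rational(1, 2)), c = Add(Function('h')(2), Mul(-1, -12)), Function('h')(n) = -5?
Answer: Mul(7, I, Pow(42, Rational(1, 2))) ≈ Mul(45.365, I)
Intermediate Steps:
Function('u')(G, v) = Add(G, v)
c = 7 (c = Add(-5, Mul(-1, -12)) = Add(-5, 12) = 7)
H = Mul(I, Pow(42, Rational(1, 2))) (H = Pow(Add(-49, 7), Rational(1, 2)) = Pow(-42, Rational(1, 2)) = Mul(I, Pow(42, Rational(1, 2))) ≈ Mul(6.4807, I))
Mul(H, Function('u')(-13, 20)) = Mul(Mul(I, Pow(42, Rational(1, 2))), Add(-13, 20)) = Mul(Mul(I, Pow(42, Rational(1, 2))), 7) = Mul(7, I, Pow(42, Rational(1, 2)))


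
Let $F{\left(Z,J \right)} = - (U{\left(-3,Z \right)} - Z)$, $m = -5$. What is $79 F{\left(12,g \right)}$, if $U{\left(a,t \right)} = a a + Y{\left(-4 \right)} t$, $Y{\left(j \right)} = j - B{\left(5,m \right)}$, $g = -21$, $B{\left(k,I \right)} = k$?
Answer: $8769$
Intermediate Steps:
$Y{\left(j \right)} = -5 + j$ ($Y{\left(j \right)} = j - 5 = -5 + j$)
$U{\left(a,t \right)} = a^{2} - 9 t$ ($U{\left(a,t \right)} = a a + \left(-5 - 4\right) t = a^{2} - 9 t$)
$F{\left(Z,J \right)} = -9 + 10 Z$ ($F{\left(Z,J \right)} = - (\left(\left(-3\right)^{2} - 9 Z\right) - Z) = - (\left(9 - 9 Z\right) - Z) = - (9 - 10 Z) = -9 + 10 Z$)
$79 F{\left(12,g \right)} = 79 \left(-9 + 10 \cdot 12\right) = 79 \left(-9 + 120\right) = 79 \cdot 111 = 8769$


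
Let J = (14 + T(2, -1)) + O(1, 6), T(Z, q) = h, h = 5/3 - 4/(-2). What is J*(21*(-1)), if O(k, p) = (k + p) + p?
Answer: -644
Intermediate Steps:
O(k, p) = k + 2*p
h = 11/3 (h = 5*(1/3) - 4*(-1/2) = 5/3 + 2 = 11/3 ≈ 3.6667)
T(Z, q) = 11/3
J = 92/3 (J = (14 + 11/3) + (1 + 2*6) = 53/3 + (1 + 12) = 53/3 + 13 = 92/3 ≈ 30.667)
J*(21*(-1)) = 92*(21*(-1))/3 = (92/3)*(-21) = -644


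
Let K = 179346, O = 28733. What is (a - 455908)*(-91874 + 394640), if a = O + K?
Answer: -75034195014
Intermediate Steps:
a = 208079 (a = 28733 + 179346 = 208079)
(a - 455908)*(-91874 + 394640) = (208079 - 455908)*(-91874 + 394640) = -247829*302766 = -75034195014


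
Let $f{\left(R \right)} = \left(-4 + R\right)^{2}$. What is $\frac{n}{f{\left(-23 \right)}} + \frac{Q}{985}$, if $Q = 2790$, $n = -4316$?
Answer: $- \frac{443470}{143613} \approx -3.088$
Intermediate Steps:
$\frac{n}{f{\left(-23 \right)}} + \frac{Q}{985} = - \frac{4316}{\left(-4 - 23\right)^{2}} + \frac{2790}{985} = - \frac{4316}{\left(-27\right)^{2}} + 2790 \cdot \frac{1}{985} = - \frac{4316}{729} + \frac{558}{197} = - \frac{443470}{143613}$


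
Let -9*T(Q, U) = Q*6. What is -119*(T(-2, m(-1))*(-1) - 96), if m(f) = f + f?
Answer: 34748/3 ≈ 11583.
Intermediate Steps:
m(f) = 2*f
T(Q, U) = -2*Q/3 (T(Q, U) = -Q*6/9 = -2*Q/3)
-119*(T(-2, m(-1))*(-1) - 96) = -119*(-2/3*(-2)*(-1) - 96) = -119*((4/3)*(-1) - 96) = -119*(-4/3 - 96) = -119*(-292/3) = 34748/3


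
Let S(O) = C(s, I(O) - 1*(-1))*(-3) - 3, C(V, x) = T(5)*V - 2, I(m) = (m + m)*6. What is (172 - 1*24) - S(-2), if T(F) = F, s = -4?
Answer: 85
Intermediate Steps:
I(m) = 12*m (I(m) = (2*m)*6 = 12*m)
C(V, x) = -2 + 5*V (C(V, x) = 5*V - 2 = -2 + 5*V)
S(O) = 63 (S(O) = (-2 + 5*(-4))*(-3) - 3 = (-2 - 20)*(-3) - 3 = -22*(-3) - 3 = 66 - 3 = 63)
(172 - 1*24) - S(-2) = (172 - 1*24) - 1*63 = (172 - 24) - 63 = 148 - 63 = 85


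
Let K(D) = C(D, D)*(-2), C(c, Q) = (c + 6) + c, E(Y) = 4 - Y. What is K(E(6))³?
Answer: -64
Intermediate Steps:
C(c, Q) = 6 + 2*c (C(c, Q) = (6 + c) + c = 6 + 2*c)
K(D) = -12 - 4*D (K(D) = (6 + 2*D)*(-2) = -12 - 4*D)
K(E(6))³ = (-12 - 4*(4 - 1*6))³ = (-12 - 4*(4 - 6))³ = (-12 - 4*(-2))³ = (-12 + 8)³ = (-4)³ = -64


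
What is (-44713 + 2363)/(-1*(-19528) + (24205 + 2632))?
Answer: -770/843 ≈ -0.91340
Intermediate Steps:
(-44713 + 2363)/(-1*(-19528) + (24205 + 2632)) = -42350/(19528 + 26837) = -42350/46365 = -42350*1/46365 = -770/843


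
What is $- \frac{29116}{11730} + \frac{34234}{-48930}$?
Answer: $- \frac{2029123}{637721} \approx -3.1818$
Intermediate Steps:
$- \frac{29116}{11730} + \frac{34234}{-48930} = \left(-29116\right) \frac{1}{11730} + 34234 \left(- \frac{1}{48930}\right) = - \frac{14558}{5865} - \frac{17117}{24465} = - \frac{2029123}{637721}$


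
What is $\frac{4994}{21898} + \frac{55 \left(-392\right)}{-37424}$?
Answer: $\frac{41188521}{51219422} \approx 0.80416$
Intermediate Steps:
$\frac{4994}{21898} + \frac{55 \left(-392\right)}{-37424} = 4994 \cdot \frac{1}{21898} - - \frac{2695}{4678} = \frac{2497}{10949} + \frac{2695}{4678} = \frac{41188521}{51219422}$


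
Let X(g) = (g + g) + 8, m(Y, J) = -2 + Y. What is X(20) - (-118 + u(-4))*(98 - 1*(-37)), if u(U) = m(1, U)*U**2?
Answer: 18138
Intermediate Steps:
u(U) = -U**2 (u(U) = (-2 + 1)*U**2 = -U**2)
X(g) = 8 + 2*g (X(g) = 2*g + 8 = 8 + 2*g)
X(20) - (-118 + u(-4))*(98 - 1*(-37)) = (8 + 2*20) - (-118 - 1*(-4)**2)*(98 - 1*(-37)) = (8 + 40) - (-118 - 1*16)*(98 + 37) = 48 - (-118 - 16)*135 = 48 - (-134)*135 = 48 - 1*(-18090) = 48 + 18090 = 18138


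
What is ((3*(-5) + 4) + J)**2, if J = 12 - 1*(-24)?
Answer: 625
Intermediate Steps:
J = 36 (J = 12 + 24 = 36)
((3*(-5) + 4) + J)**2 = ((3*(-5) + 4) + 36)**2 = ((-15 + 4) + 36)**2 = (-11 + 36)**2 = 25**2 = 625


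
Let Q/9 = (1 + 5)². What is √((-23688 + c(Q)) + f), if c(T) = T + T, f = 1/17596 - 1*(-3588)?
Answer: I*√1505678243009/8798 ≈ 139.47*I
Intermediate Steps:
Q = 324 (Q = 9*(1 + 5)² = 9*6² = 9*36 = 324)
f = 63134449/17596 (f = 1/17596 + 3588 = 63134449/17596 ≈ 3588.0)
c(T) = 2*T
√((-23688 + c(Q)) + f) = √((-23688 + 2*324) + 63134449/17596) = √((-23688 + 648) + 63134449/17596) = √(-23040 + 63134449/17596) = √(-342277391/17596) = I*√1505678243009/8798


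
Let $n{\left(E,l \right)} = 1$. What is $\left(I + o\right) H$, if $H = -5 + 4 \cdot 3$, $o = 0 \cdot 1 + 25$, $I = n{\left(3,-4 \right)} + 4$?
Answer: $210$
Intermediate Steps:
$I = 5$ ($I = 1 + 4 = 5$)
$o = 25$ ($o = 0 + 25 = 25$)
$H = 7$ ($H = -5 + 12 = 7$)
$\left(I + o\right) H = \left(5 + 25\right) 7 = 30 \cdot 7 = 210$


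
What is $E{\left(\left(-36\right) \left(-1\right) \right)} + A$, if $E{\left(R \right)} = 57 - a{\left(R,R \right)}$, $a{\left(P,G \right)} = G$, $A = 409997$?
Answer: $410018$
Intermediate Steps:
$E{\left(R \right)} = 57 - R$
$E{\left(\left(-36\right) \left(-1\right) \right)} + A = \left(57 - \left(-36\right) \left(-1\right)\right) + 409997 = \left(57 - 36\right) + 409997 = 21 + 409997 = 410018$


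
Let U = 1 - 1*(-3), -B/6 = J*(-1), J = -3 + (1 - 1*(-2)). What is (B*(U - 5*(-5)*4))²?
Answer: 0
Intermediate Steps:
J = 0 (J = -3 + (1 + 2) = -3 + 3 = 0)
B = 0 (B = -0*(-1) = -6*0 = 0)
U = 4 (U = 1 + 3 = 4)
(B*(U - 5*(-5)*4))² = (0*(4 - 5*(-5)*4))² = (0*(4 + 25*4))² = (0*(4 + 100))² = (0*104)² = 0² = 0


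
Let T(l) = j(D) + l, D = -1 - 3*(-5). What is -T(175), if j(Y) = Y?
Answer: -189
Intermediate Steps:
D = 14 (D = -1 + 15 = 14)
T(l) = 14 + l
-T(175) = -(14 + 175) = -1*189 = -189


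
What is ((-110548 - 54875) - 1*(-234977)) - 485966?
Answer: -416412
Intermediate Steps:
((-110548 - 54875) - 1*(-234977)) - 485966 = (-165423 + 234977) - 485966 = 69554 - 485966 = -416412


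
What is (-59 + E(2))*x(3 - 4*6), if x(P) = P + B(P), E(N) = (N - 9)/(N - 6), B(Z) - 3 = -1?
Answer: 4351/4 ≈ 1087.8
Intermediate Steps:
B(Z) = 2 (B(Z) = 3 - 1 = 2)
E(N) = (-9 + N)/(-6 + N)
x(P) = 2 + P (x(P) = P + 2 = 2 + P)
(-59 + E(2))*x(3 - 4*6) = (-59 + (-9 + 2)/(-6 + 2))*(2 + (3 - 4*6)) = (-59 - 7/(-4))*(2 + (3 - 24)) = (-59 - ¼*(-7))*(2 - 21) = (-59 + 7/4)*(-19) = -229/4*(-19) = 4351/4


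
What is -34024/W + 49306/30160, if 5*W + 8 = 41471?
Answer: -1543222261/625262040 ≈ -2.4681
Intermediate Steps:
W = 41463/5 (W = -8/5 + (⅕)*41471 = -8/5 + 41471/5 = 41463/5 ≈ 8292.6)
-34024/W + 49306/30160 = -34024/41463/5 + 49306/30160 = -34024*5/41463 + 49306*(1/30160) = -170120/41463 + 24653/15080 = -1543222261/625262040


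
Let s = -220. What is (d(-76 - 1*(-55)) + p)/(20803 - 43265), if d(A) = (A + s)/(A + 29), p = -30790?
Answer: 246561/179696 ≈ 1.3721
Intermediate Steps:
d(A) = (-220 + A)/(29 + A) (d(A) = (A - 220)/(A + 29) = (-220 + A)/(29 + A))
(d(-76 - 1*(-55)) + p)/(20803 - 43265) = ((-220 + (-76 - 1*(-55)))/(29 + (-76 - 1*(-55))) - 30790)/(20803 - 43265) = ((-220 + (-76 + 55))/(29 + (-76 + 55)) - 30790)/(-22462) = ((-220 - 21)/(29 - 21) - 30790)*(-1/22462) = (-241/8 - 30790)*(-1/22462) = -246561/8*(-1/22462) = 246561/179696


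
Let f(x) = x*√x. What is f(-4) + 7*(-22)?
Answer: -154 - 8*I ≈ -154.0 - 8.0*I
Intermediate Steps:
f(x) = x^(3/2)
f(-4) + 7*(-22) = (-4)^(3/2) + 7*(-22) = -8*I - 154 = -154 - 8*I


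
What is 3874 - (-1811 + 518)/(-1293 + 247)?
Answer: 4050911/1046 ≈ 3872.8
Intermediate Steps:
3874 - (-1811 + 518)/(-1293 + 247) = 3874 - (-1293)/(-1046) = 3874 - (-1293)*(-1)/1046 = 3874 - 1*1293/1046 = 3874 - 1293/1046 = 4050911/1046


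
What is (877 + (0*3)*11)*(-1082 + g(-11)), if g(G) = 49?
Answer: -905941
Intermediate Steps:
(877 + (0*3)*11)*(-1082 + g(-11)) = (877 + (0*3)*11)*(-1082 + 49) = (877 + 0*11)*(-1033) = (877 + 0)*(-1033) = 877*(-1033) = -905941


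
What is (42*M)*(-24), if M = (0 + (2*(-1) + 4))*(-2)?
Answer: 4032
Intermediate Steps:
M = -4 (M = (0 + (-2 + 4))*(-2) = (0 + 2)*(-2) = 2*(-2) = -4)
(42*M)*(-24) = (42*(-4))*(-24) = -168*(-24) = 4032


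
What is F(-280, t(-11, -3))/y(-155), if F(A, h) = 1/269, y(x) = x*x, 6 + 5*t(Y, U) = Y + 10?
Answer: 1/6462725 ≈ 1.5473e-7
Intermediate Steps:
t(Y, U) = ⅘ + Y/5 (t(Y, U) = -6/5 + (Y + 10)/5 = -6/5 + (10 + Y)/5 = -6/5 + (2 + Y/5) = ⅘ + Y/5)
y(x) = x²
F(A, h) = 1/269
F(-280, t(-11, -3))/y(-155) = 1/(269*((-155)²)) = (1/269)/24025 = (1/269)*(1/24025) = 1/6462725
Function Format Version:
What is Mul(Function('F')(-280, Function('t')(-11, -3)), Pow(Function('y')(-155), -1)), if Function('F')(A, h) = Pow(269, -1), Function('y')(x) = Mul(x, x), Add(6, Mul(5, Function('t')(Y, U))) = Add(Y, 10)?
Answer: Rational(1, 6462725) ≈ 1.5473e-7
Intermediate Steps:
Function('t')(Y, U) = Add(Rational(4, 5), Mul(Rational(1, 5), Y)) (Function('t')(Y, U) = Add(Rational(-6, 5), Mul(Rational(1, 5), Add(Y, 10))) = Add(Rational(-6, 5), Mul(Rational(1, 5), Add(10, Y))) = Add(Rational(-6, 5), Add(2, Mul(Rational(1, 5), Y))) = Add(Rational(4, 5), Mul(Rational(1, 5), Y)))
Function('y')(x) = Pow(x, 2)
Function('F')(A, h) = Rational(1, 269)
Mul(Function('F')(-280, Function('t')(-11, -3)), Pow(Function('y')(-155), -1)) = Mul(Rational(1, 269), Pow(Pow(-155, 2), -1)) = Mul(Rational(1, 269), Pow(24025, -1)) = Mul(Rational(1, 269), Rational(1, 24025)) = Rational(1, 6462725)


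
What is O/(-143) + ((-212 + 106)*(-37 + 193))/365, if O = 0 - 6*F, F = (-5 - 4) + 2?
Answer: -2379978/52195 ≈ -45.598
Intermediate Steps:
F = -7 (F = -9 + 2 = -7)
O = 42 (O = 0 - 6*(-7) = 0 + 42 = 42)
O/(-143) + ((-212 + 106)*(-37 + 193))/365 = 42/(-143) + ((-212 + 106)*(-37 + 193))/365 = 42*(-1/143) - 106*156*(1/365) = -42/143 - 16536*1/365 = -42/143 - 16536/365 = -2379978/52195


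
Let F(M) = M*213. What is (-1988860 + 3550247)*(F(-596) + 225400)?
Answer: 153721672924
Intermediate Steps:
F(M) = 213*M
(-1988860 + 3550247)*(F(-596) + 225400) = (-1988860 + 3550247)*(213*(-596) + 225400) = 1561387*(-126948 + 225400) = 1561387*98452 = 153721672924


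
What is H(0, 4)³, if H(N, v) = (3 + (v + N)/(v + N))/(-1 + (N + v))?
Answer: 64/27 ≈ 2.3704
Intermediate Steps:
H(N, v) = 4/(-1 + N + v) (H(N, v) = (3 + (N + v)/(N + v))/(-1 + N + v) = (3 + 1)/(-1 + N + v) = 4/(-1 + N + v))
H(0, 4)³ = (4/(-1 + 0 + 4))³ = (4/3)³ = 64/27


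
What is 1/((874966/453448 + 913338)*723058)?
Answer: 113362/74864008919876155 ≈ 1.5142e-12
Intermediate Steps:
1/((874966/453448 + 913338)*723058) = (1/723058)/(874966*(1/453448) + 913338) = (1/723058)/(437483/226724 + 913338) = (1/723058)/(207076082195/226724) = (226724/207076082195)*(1/723058) = 113362/74864008919876155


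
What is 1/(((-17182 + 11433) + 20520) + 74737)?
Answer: 1/89508 ≈ 1.1172e-5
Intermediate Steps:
1/(((-17182 + 11433) + 20520) + 74737) = 1/((-5749 + 20520) + 74737) = 1/(14771 + 74737) = 1/89508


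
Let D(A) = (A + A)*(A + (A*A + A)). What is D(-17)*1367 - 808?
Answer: -11852698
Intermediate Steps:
D(A) = 2*A*(A² + 2*A) (D(A) = (2*A)*(A + (A² + A)) = (2*A)*(A + (A + A²)) = (2*A)*(A² + 2*A) = 2*A*(A² + 2*A))
D(-17)*1367 - 808 = (2*(-17)²*(2 - 17))*1367 - 808 = (2*289*(-15))*1367 - 808 = -8670*1367 - 808 = -11851890 - 808 = -11852698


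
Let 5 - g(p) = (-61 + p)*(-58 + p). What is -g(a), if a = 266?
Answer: 42635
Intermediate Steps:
g(p) = 5 - (-61 + p)*(-58 + p)
-g(a) = -(-3533 - 1*266² + 119*266) = -(-3533 - 1*70756 + 31654) = -(-3533 - 70756 + 31654) = -1*(-42635) = 42635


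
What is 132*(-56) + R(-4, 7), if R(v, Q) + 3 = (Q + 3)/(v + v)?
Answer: -29585/4 ≈ -7396.3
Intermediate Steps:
R(v, Q) = -3 + (3 + Q)/(2*v) (R(v, Q) = -3 + (Q + 3)/(v + v) = -3 + (3 + Q)/((2*v)) = -3 + (3 + Q)*(1/(2*v)) = -3 + (3 + Q)/(2*v))
132*(-56) + R(-4, 7) = 132*(-56) + (1/2)*(3 + 7 - 6*(-4))/(-4) = -7392 + (1/2)*(-1/4)*(3 + 7 + 24) = -7392 + (1/2)*(-1/4)*34 = -7392 - 17/4 = -29585/4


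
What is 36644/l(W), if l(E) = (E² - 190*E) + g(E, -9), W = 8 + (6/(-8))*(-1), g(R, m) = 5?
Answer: -586304/25295 ≈ -23.179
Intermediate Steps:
W = 35/4 (W = 8 + (6*(-⅛))*(-1) = 8 - ¾*(-1) = 8 + ¾ = 35/4 ≈ 8.7500)
l(E) = 5 + E² - 190*E (l(E) = (E² - 190*E) + 5 = 5 + E² - 190*E)
36644/l(W) = 36644/(5 + (35/4)² - 190*35/4) = 36644/(5 + 1225/16 - 3325/2) = 36644/(-25295/16) = 36644*(-16/25295) = -586304/25295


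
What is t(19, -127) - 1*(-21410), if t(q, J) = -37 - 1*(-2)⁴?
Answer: 21357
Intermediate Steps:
t(q, J) = -53 (t(q, J) = -37 - 1*16 = -37 - 16 = -53)
t(19, -127) - 1*(-21410) = -53 - 1*(-21410) = -53 + 21410 = 21357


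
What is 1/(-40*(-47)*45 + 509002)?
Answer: 1/593602 ≈ 1.6846e-6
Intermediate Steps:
1/(-40*(-47)*45 + 509002) = 1/(1880*45 + 509002) = 1/(84600 + 509002) = 1/593602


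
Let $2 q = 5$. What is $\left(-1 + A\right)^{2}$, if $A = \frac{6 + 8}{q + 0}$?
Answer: $\frac{529}{25} \approx 21.16$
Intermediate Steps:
$q = \frac{5}{2}$ ($q = \frac{1}{2} \cdot 5 = \frac{5}{2} \approx 2.5$)
$A = \frac{28}{5}$ ($A = \frac{6 + 8}{\frac{5}{2} + 0} = \frac{14}{\frac{5}{2}} = 14 \cdot \frac{2}{5} = \frac{28}{5} \approx 5.6$)
$\left(-1 + A\right)^{2} = \left(-1 + \frac{28}{5}\right)^{2} = \left(\frac{23}{5}\right)^{2} = \frac{529}{25}$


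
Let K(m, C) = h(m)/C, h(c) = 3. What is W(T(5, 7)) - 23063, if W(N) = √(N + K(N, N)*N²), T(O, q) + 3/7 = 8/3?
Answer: -23063 + 2*√987/21 ≈ -23060.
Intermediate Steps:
T(O, q) = 47/21 (T(O, q) = -3/7 + 8/3 = 47/21)
K(m, C) = 3/C
W(N) = 2*√N (W(N) = √(N + (3/N)*N²) = √(N + 3*N) = √(4*N) = 2*√N)
W(T(5, 7)) - 23063 = 2*√(47/21) - 23063 = 2*(√987/21) - 23063 = 2*√987/21 - 23063 = -23063 + 2*√987/21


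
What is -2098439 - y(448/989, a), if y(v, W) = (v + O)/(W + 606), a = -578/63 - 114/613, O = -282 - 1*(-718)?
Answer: -23909790388046633/11394080101 ≈ -2.0984e+6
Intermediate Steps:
O = 436 (O = -282 + 718 = 436)
a = -361496/38619 (a = -578*1/63 - 114*1/613 = -578/63 - 114/613 = -361496/38619 ≈ -9.3606)
y(v, W) = (436 + v)/(606 + W) (y(v, W) = (v + 436)/(W + 606) = (436 + v)/(606 + W))
-2098439 - y(448/989, a) = -2098439 - (436 + 448/989)/(606 - 361496/38619) = -2098439 - (436 + 448*(1/989))/23041618/38619 = -2098439 - 38619*(436 + 448/989)/23041618 = -2098439 - 38619*431652/(23041618*989) = -2098439 - 1*8334984294/11394080101 = -2098439 - 8334984294/11394080101 = -23909790388046633/11394080101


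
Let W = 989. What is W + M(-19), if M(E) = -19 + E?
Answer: 951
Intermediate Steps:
W + M(-19) = 989 + (-19 - 19) = 989 - 38 = 951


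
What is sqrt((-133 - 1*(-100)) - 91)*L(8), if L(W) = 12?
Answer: 24*I*sqrt(31) ≈ 133.63*I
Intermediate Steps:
sqrt((-133 - 1*(-100)) - 91)*L(8) = sqrt((-133 - 1*(-100)) - 91)*12 = sqrt((-133 + 100) - 91)*12 = sqrt(-33 - 91)*12 = sqrt(-124)*12 = (2*I*sqrt(31))*12 = 24*I*sqrt(31)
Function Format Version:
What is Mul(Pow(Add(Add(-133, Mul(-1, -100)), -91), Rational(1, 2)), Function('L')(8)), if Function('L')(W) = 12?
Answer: Mul(24, I, Pow(31, Rational(1, 2))) ≈ Mul(133.63, I)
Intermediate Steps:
Mul(Pow(Add(Add(-133, Mul(-1, -100)), -91), Rational(1, 2)), Function('L')(8)) = Mul(Pow(Add(Add(-133, Mul(-1, -100)), -91), Rational(1, 2)), 12) = Mul(Pow(Add(Add(-133, 100), -91), Rational(1, 2)), 12) = Mul(Pow(Add(-33, -91), Rational(1, 2)), 12) = Mul(Pow(-124, Rational(1, 2)), 12) = Mul(Mul(2, I, Pow(31, Rational(1, 2))), 12) = Mul(24, I, Pow(31, Rational(1, 2)))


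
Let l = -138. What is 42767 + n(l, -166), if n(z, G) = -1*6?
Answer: 42761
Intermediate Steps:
n(z, G) = -6
42767 + n(l, -166) = 42767 - 6 = 42761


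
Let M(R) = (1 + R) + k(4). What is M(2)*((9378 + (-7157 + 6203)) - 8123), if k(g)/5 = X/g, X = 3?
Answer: 8127/4 ≈ 2031.8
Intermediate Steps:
k(g) = 15/g (k(g) = 5*(3/g) = 15/g)
M(R) = 19/4 + R (M(R) = (1 + R) + 15/4 = 19/4 + R)
M(2)*((9378 + (-7157 + 6203)) - 8123) = (19/4 + 2)*((9378 + (-7157 + 6203)) - 8123) = 27*((9378 - 954) - 8123)/4 = 27*(8424 - 8123)/4 = (27/4)*301 = 8127/4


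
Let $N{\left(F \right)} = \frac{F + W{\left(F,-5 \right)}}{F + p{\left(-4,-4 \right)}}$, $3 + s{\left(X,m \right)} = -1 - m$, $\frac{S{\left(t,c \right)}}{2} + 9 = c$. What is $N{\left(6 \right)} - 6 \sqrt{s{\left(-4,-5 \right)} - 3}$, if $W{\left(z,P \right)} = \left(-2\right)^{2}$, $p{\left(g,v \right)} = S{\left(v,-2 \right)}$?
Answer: $- \frac{5}{8} - 6 i \sqrt{2} \approx -0.625 - 8.4853 i$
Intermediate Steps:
$S{\left(t,c \right)} = -18 + 2 c$
$s{\left(X,m \right)} = -4 - m$ ($s{\left(X,m \right)} = -3 - \left(1 + m\right) = -4 - m$)
$p{\left(g,v \right)} = -22$ ($p{\left(g,v \right)} = -18 + 2 \left(-2\right) = -18 - 4 = -22$)
$W{\left(z,P \right)} = 4$
$N{\left(F \right)} = \frac{4 + F}{-22 + F}$ ($N{\left(F \right)} = \frac{F + 4}{F - 22} = \frac{4 + F}{-22 + F}$)
$N{\left(6 \right)} - 6 \sqrt{s{\left(-4,-5 \right)} - 3} = \frac{4 + 6}{-22 + 6} - 6 \sqrt{\left(-4 - -5\right) - 3} = \frac{1}{-16} \cdot 10 - 6 \sqrt{\left(-4 + 5\right) - 3} = \left(- \frac{1}{16}\right) 10 - 6 \sqrt{1 - 3} = - \frac{5}{8} - 6 \sqrt{-2} = - \frac{5}{8} - 6 i \sqrt{2}$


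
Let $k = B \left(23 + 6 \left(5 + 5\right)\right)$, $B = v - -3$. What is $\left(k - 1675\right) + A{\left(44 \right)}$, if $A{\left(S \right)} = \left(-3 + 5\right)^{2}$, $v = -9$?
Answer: $-2169$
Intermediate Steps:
$A{\left(S \right)} = 4$ ($A{\left(S \right)} = 2^{2} = 4$)
$B = -6$ ($B = -9 - -3 = -9 + 3 = -6$)
$k = -498$ ($k = - 6 \left(23 + 6 \left(5 + 5\right)\right) = - 6 \left(23 + 6 \cdot 10\right) = - 6 \left(23 + 60\right) = \left(-6\right) 83 = -498$)
$\left(k - 1675\right) + A{\left(44 \right)} = \left(-498 - 1675\right) + 4 = -2173 + 4 = -2169$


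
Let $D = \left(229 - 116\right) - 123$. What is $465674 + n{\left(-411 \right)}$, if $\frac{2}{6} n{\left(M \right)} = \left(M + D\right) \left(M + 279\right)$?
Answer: $632390$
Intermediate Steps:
$D = -10$ ($D = 113 - 123 = -10$)
$n{\left(M \right)} = 3 \left(-10 + M\right) \left(279 + M\right)$ ($n{\left(M \right)} = 3 \left(M - 10\right) \left(M + 279\right) = 3 \left(-10 + M\right) \left(279 + M\right)$)
$465674 + n{\left(-411 \right)} = 465674 + \left(-8370 + 3 \left(-411\right)^{2} + 807 \left(-411\right)\right) = 465674 - -166716 = 465674 + 166716 = 632390$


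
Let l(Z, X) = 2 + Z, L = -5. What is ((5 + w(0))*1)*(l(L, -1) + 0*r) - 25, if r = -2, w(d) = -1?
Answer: -37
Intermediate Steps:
((5 + w(0))*1)*(l(L, -1) + 0*r) - 25 = ((5 - 1)*1)*((2 - 5) + 0*(-2)) - 25 = (4*1)*(-3 + 0) - 25 = 4*(-3) - 25 = -12 - 25 = -37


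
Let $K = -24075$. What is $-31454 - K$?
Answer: $-7379$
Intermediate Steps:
$-31454 - K = -31454 - -24075 = -31454 + 24075 = -7379$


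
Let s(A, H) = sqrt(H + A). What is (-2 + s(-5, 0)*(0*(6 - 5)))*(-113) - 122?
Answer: 104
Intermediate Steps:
s(A, H) = sqrt(A + H)
(-2 + s(-5, 0)*(0*(6 - 5)))*(-113) - 122 = (-2 + sqrt(-5 + 0)*(0*(6 - 5)))*(-113) - 122 = (-2 + sqrt(-5)*(0*1))*(-113) - 122 = (-2 + (I*sqrt(5))*0)*(-113) - 122 = (-2 + 0)*(-113) - 122 = -2*(-113) - 122 = 226 - 122 = 104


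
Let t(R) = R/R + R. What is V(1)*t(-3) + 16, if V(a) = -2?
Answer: 20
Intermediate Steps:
t(R) = 1 + R
V(1)*t(-3) + 16 = -2*(1 - 3) + 16 = -2*(-2) + 16 = 4 + 16 = 20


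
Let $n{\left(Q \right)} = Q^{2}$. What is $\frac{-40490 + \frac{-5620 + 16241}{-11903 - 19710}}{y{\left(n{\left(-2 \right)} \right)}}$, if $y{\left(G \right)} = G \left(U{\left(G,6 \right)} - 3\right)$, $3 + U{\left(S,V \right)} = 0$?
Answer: $\frac{1280020991}{758712} \approx 1687.1$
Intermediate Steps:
$U{\left(S,V \right)} = -3$ ($U{\left(S,V \right)} = -3 + 0 = -3$)
$y{\left(G \right)} = - 6 G$ ($y{\left(G \right)} = G \left(-3 - 3\right) = G \left(-6\right) = - 6 G$)
$\frac{-40490 + \frac{-5620 + 16241}{-11903 - 19710}}{y{\left(n{\left(-2 \right)} \right)}} = \frac{-40490 + \frac{-5620 + 16241}{-11903 - 19710}}{\left(-6\right) \left(-2\right)^{2}} = \frac{-40490 + \frac{10621}{-31613}}{\left(-6\right) 4} = \frac{-40490 + 10621 \left(- \frac{1}{31613}\right)}{-24} = \left(-40490 - \frac{10621}{31613}\right) \left(- \frac{1}{24}\right) = \left(- \frac{1280020991}{31613}\right) \left(- \frac{1}{24}\right) = \frac{1280020991}{758712}$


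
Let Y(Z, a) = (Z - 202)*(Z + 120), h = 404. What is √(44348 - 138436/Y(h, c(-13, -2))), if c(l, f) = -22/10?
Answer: √31053214343154/26462 ≈ 210.59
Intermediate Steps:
c(l, f) = -11/5 (c(l, f) = -22*⅒ = -11/5)
Y(Z, a) = (-202 + Z)*(120 + Z)
√(44348 - 138436/Y(h, c(-13, -2))) = √(44348 - 138436/(-24240 + 404² - 82*404)) = √(44348 - 138436/(-24240 + 163216 - 33128)) = √(44348 - 138436/105848) = √(44348 - 138436*1/105848) = √(44348 - 34609/26462) = √(1173502167/26462) = √31053214343154/26462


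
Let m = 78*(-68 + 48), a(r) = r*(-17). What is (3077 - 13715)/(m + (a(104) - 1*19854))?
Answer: 5319/11591 ≈ 0.45889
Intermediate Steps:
a(r) = -17*r
m = -1560 (m = 78*(-20) = -1560)
(3077 - 13715)/(m + (a(104) - 1*19854)) = (3077 - 13715)/(-1560 + (-17*104 - 1*19854)) = -10638/(-1560 + (-1768 - 19854)) = -10638/(-1560 - 21622) = -10638/(-23182) = -10638*(-1/23182) = 5319/11591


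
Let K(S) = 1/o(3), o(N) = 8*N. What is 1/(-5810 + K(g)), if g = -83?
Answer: -24/139439 ≈ -0.00017212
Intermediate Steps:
K(S) = 1/24 (K(S) = 1/(8*3) = 1/24)
1/(-5810 + K(g)) = 1/(-5810 + 1/24) = 1/(-139439/24) = -24/139439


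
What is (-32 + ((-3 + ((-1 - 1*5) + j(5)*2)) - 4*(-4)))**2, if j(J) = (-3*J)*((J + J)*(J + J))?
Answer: 9150625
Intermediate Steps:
j(J) = -12*J**3 (j(J) = (-3*J)*((2*J)*(2*J)) = (-3*J)*(4*J**2) = -12*J**3)
(-32 + ((-3 + ((-1 - 1*5) + j(5)*2)) - 4*(-4)))**2 = (-32 + ((-3 + ((-1 - 1*5) - 12*5**3*2)) - 4*(-4)))**2 = (-32 + ((-3 + ((-1 - 5) - 12*125*2)) + 16))**2 = (-32 + ((-3 + (-6 - 1500*2)) + 16))**2 = (-32 + ((-3 + (-6 - 3000)) + 16))**2 = (-32 + ((-3 - 3006) + 16))**2 = (-32 + (-3009 + 16))**2 = (-32 - 2993)**2 = (-3025)**2 = 9150625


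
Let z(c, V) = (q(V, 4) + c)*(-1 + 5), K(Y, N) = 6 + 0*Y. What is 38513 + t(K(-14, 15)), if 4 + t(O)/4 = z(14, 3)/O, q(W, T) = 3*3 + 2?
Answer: 115691/3 ≈ 38564.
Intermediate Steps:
q(W, T) = 11 (q(W, T) = 9 + 2 = 11)
K(Y, N) = 6 (K(Y, N) = 6 + 0 = 6)
z(c, V) = 44 + 4*c (z(c, V) = (11 + c)*(-1 + 5) = (11 + c)*4 = 44 + 4*c)
t(O) = -16 + 400/O (t(O) = -16 + 4*((44 + 4*14)/O) = -16 + 4*((44 + 56)/O) = -16 + 4*(100/O) = -16 + 400/O)
38513 + t(K(-14, 15)) = 38513 + (-16 + 400/6) = 38513 + (-16 + 400*(⅙)) = 38513 + (-16 + 200/3) = 38513 + 152/3 = 115691/3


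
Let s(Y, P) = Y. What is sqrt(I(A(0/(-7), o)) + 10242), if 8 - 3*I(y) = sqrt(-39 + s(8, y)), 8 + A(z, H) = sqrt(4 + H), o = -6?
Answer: sqrt(92202 - 3*I*sqrt(31))/3 ≈ 101.22 - 0.0091681*I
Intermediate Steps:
A(z, H) = -8 + sqrt(4 + H)
I(y) = 8/3 - I*sqrt(31)/3 (I(y) = 8/3 - sqrt(-39 + 8)/3 = 8/3 - I*sqrt(31)/3)
sqrt(I(A(0/(-7), o)) + 10242) = sqrt((8/3 - I*sqrt(31)/3) + 10242) = sqrt(30734/3 - I*sqrt(31)/3)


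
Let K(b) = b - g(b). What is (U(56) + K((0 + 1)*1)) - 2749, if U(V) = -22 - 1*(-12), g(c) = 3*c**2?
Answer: -2761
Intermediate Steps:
U(V) = -10 (U(V) = -22 + 12 = -10)
K(b) = b - 3*b**2
(U(56) + K((0 + 1)*1)) - 2749 = (-10 + ((0 + 1)*1)*(1 - 3*(0 + 1))) - 2749 = (-10 + (1*1)*(1 - 3)) - 2749 = (-10 + 1*(1 - 3*1)) - 2749 = (-10 + 1*(1 - 3)) - 2749 = (-10 + 1*(-2)) - 2749 = (-10 - 2) - 2749 = -12 - 2749 = -2761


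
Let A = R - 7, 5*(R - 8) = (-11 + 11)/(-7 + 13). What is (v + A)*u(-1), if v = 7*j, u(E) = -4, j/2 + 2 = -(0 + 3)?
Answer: 276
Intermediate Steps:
j = -10 (j = -4 + 2*(-(0 + 3)) = -4 + 2*(-1*3) = -4 + 2*(-3) = -4 - 6 = -10)
R = 8 (R = 8 + ((-11 + 11)/(-7 + 13))/5 = 8 + (0/6)/5 = 8 + (0*(⅙))/5 = 8 + (⅕)*0 = 8 + 0 = 8)
A = 1 (A = 8 - 7 = 1)
v = -70 (v = 7*(-10) = -70)
(v + A)*u(-1) = (-70 + 1)*(-4) = -69*(-4) = 276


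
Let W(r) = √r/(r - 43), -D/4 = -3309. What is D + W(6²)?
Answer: 92646/7 ≈ 13235.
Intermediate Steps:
D = 13236 (D = -4*(-3309) = 13236)
W(r) = √r/(-43 + r)
D + W(6²) = 13236 + √(6²)/(-43 + 6²) = 13236 + √36/(-43 + 36) = 13236 + 6/(-7) = 13236 + 6*(-⅐) = 13236 - 6/7 = 92646/7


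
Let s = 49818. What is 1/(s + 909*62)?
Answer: 1/106176 ≈ 9.4183e-6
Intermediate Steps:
1/(s + 909*62) = 1/(49818 + 909*62) = 1/(49818 + 56358) = 1/106176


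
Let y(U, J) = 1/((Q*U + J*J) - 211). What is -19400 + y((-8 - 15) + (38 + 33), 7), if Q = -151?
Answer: -143754001/7410 ≈ -19400.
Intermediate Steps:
y(U, J) = 1/(-211 + J**2 - 151*U) (y(U, J) = 1/((-151*U + J*J) - 211) = 1/((-151*U + J**2) - 211) = 1/((J**2 - 151*U) - 211) = 1/(-211 + J**2 - 151*U))
-19400 + y((-8 - 15) + (38 + 33), 7) = -19400 + 1/(-211 + 7**2 - 151*((-8 - 15) + (38 + 33))) = -19400 + 1/(-211 + 49 - 151*(-23 + 71)) = -19400 + 1/(-211 + 49 - 151*48) = -19400 + 1/(-211 + 49 - 7248) = -19400 + 1/(-7410) = -19400 - 1/7410 = -143754001/7410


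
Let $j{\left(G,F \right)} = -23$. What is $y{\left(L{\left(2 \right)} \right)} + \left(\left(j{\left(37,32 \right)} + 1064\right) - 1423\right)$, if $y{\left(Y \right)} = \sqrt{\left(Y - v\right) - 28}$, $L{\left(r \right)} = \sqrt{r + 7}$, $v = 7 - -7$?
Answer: $-382 + i \sqrt{39} \approx -382.0 + 6.245 i$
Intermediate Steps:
$v = 14$ ($v = 7 + 7 = 14$)
$L{\left(r \right)} = \sqrt{7 + r}$
$y{\left(Y \right)} = \sqrt{-42 + Y}$ ($y{\left(Y \right)} = \sqrt{\left(Y - 14\right) - 28} = \sqrt{\left(-14 + Y\right) - 28} = \sqrt{-42 + Y}$)
$y{\left(L{\left(2 \right)} \right)} + \left(\left(j{\left(37,32 \right)} + 1064\right) - 1423\right) = \sqrt{-42 + \sqrt{7 + 2}} + \left(\left(-23 + 1064\right) - 1423\right) = \sqrt{-42 + \sqrt{9}} + \left(1041 - 1423\right) = \sqrt{-42 + 3} - 382 = \sqrt{-39} - 382 = i \sqrt{39} - 382 = -382 + i \sqrt{39}$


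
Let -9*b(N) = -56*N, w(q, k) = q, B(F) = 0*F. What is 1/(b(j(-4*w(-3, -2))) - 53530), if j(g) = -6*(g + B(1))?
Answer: -1/53978 ≈ -1.8526e-5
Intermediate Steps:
B(F) = 0
j(g) = -6*g (j(g) = -6*(g + 0) = -6*g)
b(N) = 56*N/9 (b(N) = -(-56)*N/9 = 56*N/9)
1/(b(j(-4*w(-3, -2))) - 53530) = 1/(56*(-(-24)*(-3))/9 - 53530) = 1/(56*(-6*12)/9 - 53530) = 1/((56/9)*(-72) - 53530) = 1/(-448 - 53530) = 1/(-53978) = -1/53978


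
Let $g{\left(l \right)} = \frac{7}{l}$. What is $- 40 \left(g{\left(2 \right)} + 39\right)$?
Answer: $-1700$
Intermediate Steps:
$- 40 \left(g{\left(2 \right)} + 39\right) = - 40 \left(\frac{7}{2} + 39\right) = \left(-40\right) \frac{85}{2} = -1700$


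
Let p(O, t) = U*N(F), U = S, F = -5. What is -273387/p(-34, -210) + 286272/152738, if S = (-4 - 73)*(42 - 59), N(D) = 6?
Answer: -6584700553/199934042 ≈ -32.934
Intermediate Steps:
S = 1309 (S = -77*(-17) = 1309)
U = 1309
p(O, t) = 7854 (p(O, t) = 1309*6 = 7854)
-273387/p(-34, -210) + 286272/152738 = -273387/7854 + 286272/152738 = -273387*1/7854 + 286272*(1/152738) = -91129/2618 + 143136/76369 = -6584700553/199934042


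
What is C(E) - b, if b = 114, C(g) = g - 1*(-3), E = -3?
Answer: -114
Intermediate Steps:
C(g) = 3 + g (C(g) = g + 3 = 3 + g)
C(E) - b = (3 - 3) - 1*114 = 0 - 114 = -114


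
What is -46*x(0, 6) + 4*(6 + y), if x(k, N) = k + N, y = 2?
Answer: -244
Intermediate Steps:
x(k, N) = N + k
-46*x(0, 6) + 4*(6 + y) = -46*(6 + 0) + 4*(6 + 2) = -46*6 + 4*8 = -276 + 32 = -244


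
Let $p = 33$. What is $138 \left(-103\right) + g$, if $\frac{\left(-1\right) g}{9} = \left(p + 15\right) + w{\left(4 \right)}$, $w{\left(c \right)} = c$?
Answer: $-14682$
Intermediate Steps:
$g = -468$ ($g = - 9 \left(\left(33 + 15\right) + 4\right) = - 9 \left(48 + 4\right) = \left(-9\right) 52 = -468$)
$138 \left(-103\right) + g = 138 \left(-103\right) - 468 = -14214 - 468 = -14682$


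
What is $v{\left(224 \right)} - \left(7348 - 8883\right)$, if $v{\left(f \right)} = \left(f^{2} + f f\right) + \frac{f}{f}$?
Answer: $101888$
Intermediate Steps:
$v{\left(f \right)} = 1 + 2 f^{2}$ ($v{\left(f \right)} = \left(f^{2} + f^{2}\right) + 1 = 2 f^{2} + 1 = 1 + 2 f^{2}$)
$v{\left(224 \right)} - \left(7348 - 8883\right) = \left(1 + 2 \cdot 224^{2}\right) - \left(7348 - 8883\right) = \left(1 + 2 \cdot 50176\right) - \left(7348 - 8883\right) = \left(1 + 100352\right) - -1535 = 100353 + 1535 = 101888$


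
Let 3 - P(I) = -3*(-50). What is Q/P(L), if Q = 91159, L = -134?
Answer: -91159/147 ≈ -620.13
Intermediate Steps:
P(I) = -147 (P(I) = 3 - (-3)*(-50) = 3 - 1*150 = 3 - 150 = -147)
Q/P(L) = 91159/(-147) = 91159*(-1/147) = -91159/147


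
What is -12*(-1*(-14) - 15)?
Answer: 12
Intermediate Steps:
-12*(-1*(-14) - 15) = -12*(14 - 15) = -12*(-1) = 12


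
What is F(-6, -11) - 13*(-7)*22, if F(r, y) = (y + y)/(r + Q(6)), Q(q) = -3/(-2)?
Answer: 18062/9 ≈ 2006.9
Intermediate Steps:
Q(q) = 3/2 (Q(q) = -3*(-1/2) = 3/2)
F(r, y) = 2*y/(3/2 + r) (F(r, y) = (y + y)/(r + 3/2) = (2*y)/(3/2 + r) = 2*y/(3/2 + r))
F(-6, -11) - 13*(-7)*22 = 4*(-11)/(3 + 2*(-6)) - 13*(-7)*22 = 4*(-11)/(3 - 12) + 91*22 = 4*(-11)/(-9) + 2002 = 4*(-11)*(-1/9) + 2002 = 44/9 + 2002 = 18062/9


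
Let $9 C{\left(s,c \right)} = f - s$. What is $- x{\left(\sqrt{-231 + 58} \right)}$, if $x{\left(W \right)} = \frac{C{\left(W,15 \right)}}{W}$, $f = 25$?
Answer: $\frac{1}{9} + \frac{25 i \sqrt{173}}{1557} \approx 0.11111 + 0.21119 i$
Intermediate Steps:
$C{\left(s,c \right)} = \frac{25}{9} - \frac{s}{9}$ ($C{\left(s,c \right)} = \frac{25 - s}{9} = \frac{25}{9} - \frac{s}{9}$)
$x{\left(W \right)} = \frac{\frac{25}{9} - \frac{W}{9}}{W}$
$- x{\left(\sqrt{-231 + 58} \right)} = - \frac{25 - \sqrt{-231 + 58}}{9 \sqrt{-231 + 58}} = - \frac{25 - \sqrt{-173}}{9 \sqrt{-173}} = - \frac{25 - i \sqrt{173}}{9 i \sqrt{173}} = - \frac{- \frac{i \sqrt{173}}{173} \left(25 - i \sqrt{173}\right)}{9} = - \frac{\left(-1\right) i \sqrt{173} \left(25 - i \sqrt{173}\right)}{1557} = \frac{i \sqrt{173} \left(25 - i \sqrt{173}\right)}{1557}$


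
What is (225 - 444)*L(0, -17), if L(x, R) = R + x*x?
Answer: 3723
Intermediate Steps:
L(x, R) = R + x**2
(225 - 444)*L(0, -17) = (225 - 444)*(-17 + 0**2) = -219*(-17 + 0) = -219*(-17) = 3723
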